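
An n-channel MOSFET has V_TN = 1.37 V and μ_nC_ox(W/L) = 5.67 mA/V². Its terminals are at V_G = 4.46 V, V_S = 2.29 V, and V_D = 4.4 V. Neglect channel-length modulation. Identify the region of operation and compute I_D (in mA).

Saturation; I_D = 1.81 mA

V_GS = V_G − V_S = 4.46 − 2.29 = 2.17 V; V_DS = V_D − V_S = 4.4 − 2.29 = 2.11 V.
V_ov = V_GS − V_TN = 2.17 − 1.37 = 0.8 V.
Since V_DS = 2.11 V ≥ V_ov = 0.8 V, the device is in saturation.
I_D = ½ k_n V_ov² = 0.5 × 5.67 × 0.8² = 1.81 mA.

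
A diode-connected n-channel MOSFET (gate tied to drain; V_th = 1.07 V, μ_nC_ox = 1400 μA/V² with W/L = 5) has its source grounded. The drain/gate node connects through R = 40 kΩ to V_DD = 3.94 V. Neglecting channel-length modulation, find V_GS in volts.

With gate tied to drain, V_GS = V_DS ≥ V_GS − V_th, so the device is in saturation.
k_n = μ_nC_ox · (W/L) = 7 mA/V².
KCL at the drain: ½ k_n (V_GS − V_th)² = (V_DD − V_GS)/R.
Let x = V_GS − 1.07. Then 140 x² + x − 2.87 = 0, giving x = 0.14 V (positive root), so V_GS = 1.21 V.
I_D = (V_DD − V_GS)/R = (3.94 − 1.21) / 40 = 0.0683 mA.

V_GS = 1.21 V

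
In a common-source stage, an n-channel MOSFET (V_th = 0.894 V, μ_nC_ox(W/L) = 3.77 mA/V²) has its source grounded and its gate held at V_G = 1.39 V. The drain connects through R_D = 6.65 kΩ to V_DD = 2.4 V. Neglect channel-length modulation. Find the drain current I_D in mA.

I_D = 0.327 mA

V_GS = V_G = 1.39 V, so V_ov = 1.39 − 0.894 = 0.496 V.
Assume saturation: I_D = ½ k_n V_ov² = 0.5 × 3.77 × 0.496² = 0.464 mA, giving V_DS = V_DD − I_D R_D = 2.4 − 0.464 × 6.65 = -0.684 V.
But -0.684 V < V_ov = 0.496 V, so the device is actually in triode.
In triode I_D = k_n[V_ov V_DS − ½ V_DS²] and I_D = (V_DD − V_DS)/R_D. Equating: 12.5 V_DS² − 13.43 V_DS + 2.4 = 0, giving V_DS = 0.227 V (the root below V_ov).
I_D = (2.4 − 0.227) / 6.65 = 0.327 mA.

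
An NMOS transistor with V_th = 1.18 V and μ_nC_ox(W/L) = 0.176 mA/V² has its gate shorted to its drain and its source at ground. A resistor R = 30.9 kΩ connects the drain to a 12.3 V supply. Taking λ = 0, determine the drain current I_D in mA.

With gate tied to drain, V_GS = V_DS ≥ V_GS − V_th, so the device is in saturation.
KCL at the drain: ½ k_n (V_GS − V_th)² = (V_DD − V_GS)/R.
Let x = V_GS − 1.18. Then 2.72 x² + x − 11.12 = 0, giving x = 1.85 V (positive root), so V_GS = 3.03 V.
I_D = (V_DD − V_GS)/R = (12.3 − 3.03) / 30.9 = 0.3 mA.

I_D = 0.300 mA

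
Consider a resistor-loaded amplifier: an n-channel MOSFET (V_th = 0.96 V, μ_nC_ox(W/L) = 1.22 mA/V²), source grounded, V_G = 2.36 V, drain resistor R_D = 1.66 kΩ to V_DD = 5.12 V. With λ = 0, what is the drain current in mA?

V_GS = V_G = 2.36 V, so V_ov = 2.36 − 0.96 = 1.4 V.
Assume saturation: I_D = ½ k_n V_ov² = 0.5 × 1.22 × 1.4² = 1.2 mA, giving V_DS = V_DD − I_D R_D = 5.12 − 1.2 × 1.66 = 3.14 V.
V_DS = 3.14 V ≥ V_ov = 1.4 V, confirming saturation.

I_D = 1.20 mA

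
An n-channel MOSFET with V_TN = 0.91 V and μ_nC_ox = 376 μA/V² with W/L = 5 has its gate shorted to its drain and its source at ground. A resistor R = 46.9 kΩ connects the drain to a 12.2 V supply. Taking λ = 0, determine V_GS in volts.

V_GS = 1.40 V

With gate tied to drain, V_GS = V_DS ≥ V_GS − V_TN, so the device is in saturation.
k_n = μ_nC_ox · (W/L) = 1.88 mA/V².
KCL at the drain: ½ k_n (V_GS − V_TN)² = (V_DD − V_GS)/R.
Let x = V_GS − 0.91. Then 44.1 x² + x − 11.29 = 0, giving x = 0.495 V (positive root), so V_GS = 1.4 V.
I_D = (V_DD − V_GS)/R = (12.2 − 1.4) / 46.9 = 0.23 mA.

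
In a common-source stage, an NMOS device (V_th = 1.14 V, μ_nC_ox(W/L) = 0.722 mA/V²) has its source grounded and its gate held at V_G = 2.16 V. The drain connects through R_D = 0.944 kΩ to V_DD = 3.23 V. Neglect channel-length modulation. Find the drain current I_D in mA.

I_D = 0.376 mA

V_GS = V_G = 2.16 V, so V_ov = 2.16 − 1.14 = 1.02 V.
Assume saturation: I_D = ½ k_n V_ov² = 0.5 × 0.722 × 1.02² = 0.376 mA, giving V_DS = V_DD − I_D R_D = 3.23 − 0.376 × 0.944 = 2.88 V.
V_DS = 2.88 V ≥ V_ov = 1.02 V, confirming saturation.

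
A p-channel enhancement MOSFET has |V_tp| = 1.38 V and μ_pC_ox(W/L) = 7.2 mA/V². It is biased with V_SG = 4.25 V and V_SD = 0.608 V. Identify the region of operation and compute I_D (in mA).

Triode; I_D = 11.2 mA

V_ov = V_SG − |V_tp| = 4.25 − 1.38 = 2.87 V.
Since V_SD = 0.608 V < V_ov = 2.87 V, the device is in the triode region.
I_D = k_p [V_ov · V_SD − ½ V_SD²] = 7.2 × [2.87 × 0.608 − 0.5 × 0.608²] = 11.2 mA.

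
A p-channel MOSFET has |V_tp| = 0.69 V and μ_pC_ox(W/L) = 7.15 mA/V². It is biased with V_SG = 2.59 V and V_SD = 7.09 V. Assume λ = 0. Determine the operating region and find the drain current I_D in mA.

V_ov = V_SG − |V_tp| = 2.59 − 0.69 = 1.9 V.
Since V_SD = 7.09 V ≥ V_ov = 1.9 V, the device is in saturation.
I_D = ½ k_p V_ov² = 0.5 × 7.15 × 1.9² = 12.9 mA.

Saturation; I_D = 12.9 mA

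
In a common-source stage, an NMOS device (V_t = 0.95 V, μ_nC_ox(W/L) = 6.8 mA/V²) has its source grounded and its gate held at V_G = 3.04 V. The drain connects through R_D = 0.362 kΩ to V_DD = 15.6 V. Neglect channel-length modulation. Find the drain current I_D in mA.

I_D = 14.9 mA

V_GS = V_G = 3.04 V, so V_ov = 3.04 − 0.95 = 2.09 V.
Assume saturation: I_D = ½ k_n V_ov² = 0.5 × 6.8 × 2.09² = 14.9 mA, giving V_DS = V_DD − I_D R_D = 15.6 − 14.9 × 0.362 = 10.2 V.
V_DS = 10.2 V ≥ V_ov = 2.09 V, confirming saturation.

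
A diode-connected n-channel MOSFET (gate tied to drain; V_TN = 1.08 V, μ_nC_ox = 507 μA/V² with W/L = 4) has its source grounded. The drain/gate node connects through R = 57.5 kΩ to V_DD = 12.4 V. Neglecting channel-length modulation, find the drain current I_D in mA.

With gate tied to drain, V_GS = V_DS ≥ V_GS − V_TN, so the device is in saturation.
k_n = μ_nC_ox · (W/L) = 2.028 mA/V².
KCL at the drain: ½ k_n (V_GS − V_TN)² = (V_DD − V_GS)/R.
Let x = V_GS − 1.08. Then 58.3 x² + x − 11.32 = 0, giving x = 0.432 V (positive root), so V_GS = 1.51 V.
I_D = (V_DD − V_GS)/R = (12.4 − 1.51) / 57.5 = 0.189 mA.

I_D = 0.189 mA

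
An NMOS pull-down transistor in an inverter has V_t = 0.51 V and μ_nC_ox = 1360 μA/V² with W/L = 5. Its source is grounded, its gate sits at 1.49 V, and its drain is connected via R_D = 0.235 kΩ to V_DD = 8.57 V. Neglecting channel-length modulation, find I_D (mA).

I_D = 3.27 mA

V_GS = V_G = 1.49 V, so V_ov = 1.49 − 0.51 = 0.98 V.
k_n = μ_nC_ox · (W/L) = 6.8 mA/V².
Assume saturation: I_D = ½ k_n V_ov² = 0.5 × 6.8 × 0.98² = 3.27 mA, giving V_DS = V_DD − I_D R_D = 8.57 − 3.27 × 0.235 = 7.8 V.
V_DS = 7.8 V ≥ V_ov = 0.98 V, confirming saturation.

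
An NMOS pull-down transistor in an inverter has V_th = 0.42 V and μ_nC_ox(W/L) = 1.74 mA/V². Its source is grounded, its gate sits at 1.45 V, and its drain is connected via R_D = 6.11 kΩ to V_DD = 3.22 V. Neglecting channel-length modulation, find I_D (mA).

I_D = 0.476 mA

V_GS = V_G = 1.45 V, so V_ov = 1.45 − 0.42 = 1.03 V.
Assume saturation: I_D = ½ k_n V_ov² = 0.5 × 1.74 × 1.03² = 0.923 mA, giving V_DS = V_DD − I_D R_D = 3.22 − 0.923 × 6.11 = -2.42 V.
But -2.42 V < V_ov = 1.03 V, so the device is actually in triode.
In triode I_D = k_n[V_ov V_DS − ½ V_DS²] and I_D = (V_DD − V_DS)/R_D. Equating: 5.32 V_DS² − 11.95 V_DS + 3.22 = 0, giving V_DS = 0.313 V (the root below V_ov).
I_D = (3.22 − 0.313) / 6.11 = 0.476 mA.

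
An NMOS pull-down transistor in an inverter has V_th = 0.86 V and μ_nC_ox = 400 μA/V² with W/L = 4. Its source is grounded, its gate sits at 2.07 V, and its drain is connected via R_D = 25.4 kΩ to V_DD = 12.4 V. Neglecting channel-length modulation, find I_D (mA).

I_D = 0.477 mA

V_GS = V_G = 2.07 V, so V_ov = 2.07 − 0.86 = 1.21 V.
k_n = μ_nC_ox · (W/L) = 1.6 mA/V².
Assume saturation: I_D = ½ k_n V_ov² = 0.5 × 1.6 × 1.21² = 1.17 mA, giving V_DS = V_DD − I_D R_D = 12.4 − 1.17 × 25.4 = -17.4 V.
But -17.4 V < V_ov = 1.21 V, so the device is actually in triode.
In triode I_D = k_n[V_ov V_DS − ½ V_DS²] and I_D = (V_DD − V_DS)/R_D. Equating: 20.3 V_DS² − 50.17 V_DS + 12.4 = 0, giving V_DS = 0.279 V (the root below V_ov).
I_D = (12.4 − 0.279) / 25.4 = 0.477 mA.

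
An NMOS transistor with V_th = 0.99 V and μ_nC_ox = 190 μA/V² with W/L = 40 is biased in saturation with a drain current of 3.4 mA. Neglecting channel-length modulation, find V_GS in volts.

k_n = μ_nC_ox · (W/L) = 7.6 mA/V².
In saturation I_D = ½ k_n (V_GS − V_th)², so V_GS − V_th = √(2 I_D / k_n) = √(2 × 3.4 / 7.6) = 0.946 V.
V_GS = 0.99 + 0.946 = 1.94 V.

V_GS = 1.94 V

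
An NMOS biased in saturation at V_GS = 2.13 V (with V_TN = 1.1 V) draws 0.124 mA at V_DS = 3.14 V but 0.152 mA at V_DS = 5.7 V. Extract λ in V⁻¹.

λ = 0.122 V⁻¹

With V_GS fixed, I_D ∝ (1 + λ V_DS) in saturation, so I_D2/I_D1 = (1 + λ V_DS2)/(1 + λ V_DS1).
0.152/0.124 = 1.226 = (1 + 5.7 λ)/(1 + 3.14 λ).
Solving: λ (I_D1 V_DS2 − I_D2 V_DS1) = I_D2 − I_D1, so λ = (0.152 − 0.124) / (0.124 × 5.7 − 0.152 × 3.14) = 0.028 / 0.23 = 0.122 V⁻¹.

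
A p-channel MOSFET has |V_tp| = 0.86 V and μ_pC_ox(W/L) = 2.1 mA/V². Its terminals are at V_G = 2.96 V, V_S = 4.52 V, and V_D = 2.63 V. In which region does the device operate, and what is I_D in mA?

Saturation; I_D = 0.514 mA

V_SG = V_S − V_G = 4.52 − 2.96 = 1.56 V; V_SD = V_S − V_D = 4.52 − 2.63 = 1.89 V.
V_ov = V_SG − |V_tp| = 1.56 − 0.86 = 0.7 V.
Since V_SD = 1.89 V ≥ V_ov = 0.7 V, the device is in saturation.
I_D = ½ k_p V_ov² = 0.5 × 2.1 × 0.7² = 0.514 mA.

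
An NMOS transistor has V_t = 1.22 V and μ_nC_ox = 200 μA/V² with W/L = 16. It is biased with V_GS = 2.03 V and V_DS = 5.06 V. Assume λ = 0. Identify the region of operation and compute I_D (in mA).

k_n = μ_nC_ox · (W/L) = 3.2 mA/V².
V_ov = V_GS − V_t = 2.03 − 1.22 = 0.81 V.
Since V_DS = 5.06 V ≥ V_ov = 0.81 V, the device is in saturation.
I_D = ½ k_n V_ov² = 0.5 × 3.2 × 0.81² = 1.05 mA.

Saturation; I_D = 1.05 mA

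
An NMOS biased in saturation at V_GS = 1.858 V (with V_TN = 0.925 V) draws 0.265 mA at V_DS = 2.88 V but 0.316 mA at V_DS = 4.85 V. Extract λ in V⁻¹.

λ = 0.136 V⁻¹

With V_GS fixed, I_D ∝ (1 + λ V_DS) in saturation, so I_D2/I_D1 = (1 + λ V_DS2)/(1 + λ V_DS1).
0.316/0.265 = 1.192 = (1 + 4.85 λ)/(1 + 2.88 λ).
Solving: λ (I_D1 V_DS2 − I_D2 V_DS1) = I_D2 − I_D1, so λ = (0.316 − 0.265) / (0.265 × 4.85 − 0.316 × 2.88) = 0.051 / 0.375 = 0.136 V⁻¹.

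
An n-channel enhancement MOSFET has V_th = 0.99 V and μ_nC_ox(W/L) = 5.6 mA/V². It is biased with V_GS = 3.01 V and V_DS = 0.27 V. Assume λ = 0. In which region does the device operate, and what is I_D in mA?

Triode; I_D = 2.85 mA

V_ov = V_GS − V_th = 3.01 − 0.99 = 2.02 V.
Since V_DS = 0.27 V < V_ov = 2.02 V, the device is in the triode region.
I_D = k_n [V_ov · V_DS − ½ V_DS²] = 5.6 × [2.02 × 0.27 − 0.5 × 0.27²] = 2.85 mA.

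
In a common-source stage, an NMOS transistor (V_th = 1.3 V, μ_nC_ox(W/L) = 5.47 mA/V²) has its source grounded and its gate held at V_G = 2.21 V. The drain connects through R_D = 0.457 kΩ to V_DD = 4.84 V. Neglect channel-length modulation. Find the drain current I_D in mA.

V_GS = V_G = 2.21 V, so V_ov = 2.21 − 1.3 = 0.91 V.
Assume saturation: I_D = ½ k_n V_ov² = 0.5 × 5.47 × 0.91² = 2.26 mA, giving V_DS = V_DD − I_D R_D = 4.84 − 2.26 × 0.457 = 3.8 V.
V_DS = 3.8 V ≥ V_ov = 0.91 V, confirming saturation.

I_D = 2.26 mA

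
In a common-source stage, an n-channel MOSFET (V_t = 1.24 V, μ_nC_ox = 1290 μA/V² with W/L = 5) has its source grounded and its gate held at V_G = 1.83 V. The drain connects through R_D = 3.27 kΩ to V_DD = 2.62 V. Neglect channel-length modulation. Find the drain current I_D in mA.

V_GS = V_G = 1.83 V, so V_ov = 1.83 − 1.24 = 0.59 V.
k_n = μ_nC_ox · (W/L) = 6.45 mA/V².
Assume saturation: I_D = ½ k_n V_ov² = 0.5 × 6.45 × 0.59² = 1.12 mA, giving V_DS = V_DD − I_D R_D = 2.62 − 1.12 × 3.27 = -1.05 V.
But -1.05 V < V_ov = 0.59 V, so the device is actually in triode.
In triode I_D = k_n[V_ov V_DS − ½ V_DS²] and I_D = (V_DD − V_DS)/R_D. Equating: 10.5 V_DS² − 13.44 V_DS + 2.62 = 0, giving V_DS = 0.24 V (the root below V_ov).
I_D = (2.62 − 0.24) / 3.27 = 0.728 mA.

I_D = 0.728 mA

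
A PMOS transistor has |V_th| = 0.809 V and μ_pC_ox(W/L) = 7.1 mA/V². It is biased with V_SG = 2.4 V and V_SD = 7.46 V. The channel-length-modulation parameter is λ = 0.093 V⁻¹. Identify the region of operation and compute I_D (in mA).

V_ov = V_SG − |V_th| = 2.4 − 0.809 = 1.59 V.
Since V_SD = 7.46 V ≥ V_ov = 1.59 V, the device is in saturation.
I_D = ½ k_p V_ov² (1 + λ V_SD) = 0.5 × 7.1 × 1.59² × (1 + 0.093 × 7.46) = 15.2 mA.

Saturation; I_D = 15.2 mA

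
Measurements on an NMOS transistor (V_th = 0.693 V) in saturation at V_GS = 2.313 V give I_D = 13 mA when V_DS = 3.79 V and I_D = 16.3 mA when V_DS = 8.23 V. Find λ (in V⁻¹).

With V_GS fixed, I_D ∝ (1 + λ V_DS) in saturation, so I_D2/I_D1 = (1 + λ V_DS2)/(1 + λ V_DS1).
16.3/13 = 1.254 = (1 + 8.23 λ)/(1 + 3.79 λ).
Solving: λ (I_D1 V_DS2 − I_D2 V_DS1) = I_D2 − I_D1, so λ = (16.3 − 13) / (13 × 8.23 − 16.3 × 3.79) = 3.3 / 45.2 = 0.073 V⁻¹.

λ = 0.0730 V⁻¹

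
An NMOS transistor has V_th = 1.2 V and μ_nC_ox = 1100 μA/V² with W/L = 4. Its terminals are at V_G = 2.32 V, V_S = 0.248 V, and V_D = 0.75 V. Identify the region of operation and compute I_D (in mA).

Triode; I_D = 1.37 mA

V_GS = V_G − V_S = 2.32 − 0.248 = 2.07 V; V_DS = V_D − V_S = 0.75 − 0.248 = 0.502 V.
k_n = μ_nC_ox · (W/L) = 4.4 mA/V².
V_ov = V_GS − V_th = 2.07 − 1.2 = 0.872 V.
Since V_DS = 0.502 V < V_ov = 0.872 V, the device is in the triode region.
I_D = k_n [V_ov · V_DS − ½ V_DS²] = 4.4 × [0.872 × 0.502 − 0.5 × 0.502²] = 1.37 mA.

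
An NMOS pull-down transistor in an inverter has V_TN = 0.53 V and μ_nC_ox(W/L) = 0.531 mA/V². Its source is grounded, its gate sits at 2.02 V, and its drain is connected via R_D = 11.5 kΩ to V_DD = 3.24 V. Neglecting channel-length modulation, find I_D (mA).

I_D = 0.250 mA

V_GS = V_G = 2.02 V, so V_ov = 2.02 − 0.53 = 1.49 V.
Assume saturation: I_D = ½ k_n V_ov² = 0.5 × 0.531 × 1.49² = 0.589 mA, giving V_DS = V_DD − I_D R_D = 3.24 − 0.589 × 11.5 = -3.54 V.
But -3.54 V < V_ov = 1.49 V, so the device is actually in triode.
In triode I_D = k_n[V_ov V_DS − ½ V_DS²] and I_D = (V_DD − V_DS)/R_D. Equating: 3.05 V_DS² − 10.1 V_DS + 3.24 = 0, giving V_DS = 0.36 V (the root below V_ov).
I_D = (3.24 − 0.36) / 11.5 = 0.25 mA.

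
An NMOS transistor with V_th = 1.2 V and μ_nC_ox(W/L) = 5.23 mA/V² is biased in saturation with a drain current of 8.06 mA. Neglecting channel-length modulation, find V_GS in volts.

In saturation I_D = ½ k_n (V_GS − V_th)², so V_GS − V_th = √(2 I_D / k_n) = √(2 × 8.06 / 5.23) = 1.76 V.
V_GS = 1.2 + 1.76 = 2.96 V.

V_GS = 2.96 V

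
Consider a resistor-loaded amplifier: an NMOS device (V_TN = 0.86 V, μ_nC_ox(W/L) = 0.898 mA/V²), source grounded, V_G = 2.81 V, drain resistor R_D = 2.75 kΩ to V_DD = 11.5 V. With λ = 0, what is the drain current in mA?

I_D = 1.71 mA

V_GS = V_G = 2.81 V, so V_ov = 2.81 − 0.86 = 1.95 V.
Assume saturation: I_D = ½ k_n V_ov² = 0.5 × 0.898 × 1.95² = 1.71 mA, giving V_DS = V_DD − I_D R_D = 11.5 − 1.71 × 2.75 = 6.8 V.
V_DS = 6.8 V ≥ V_ov = 1.95 V, confirming saturation.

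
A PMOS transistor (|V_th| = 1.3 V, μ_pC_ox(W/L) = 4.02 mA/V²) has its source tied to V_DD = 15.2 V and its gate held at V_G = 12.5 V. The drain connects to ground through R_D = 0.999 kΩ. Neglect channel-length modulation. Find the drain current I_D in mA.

I_D = 3.94 mA

V_SG = V_DD − V_G = 15.2 − 12.5 = 2.7 V, so V_ov = 2.7 − 1.3 = 1.4 V.
Assume saturation: I_D = ½ k_p V_ov² = 0.5 × 4.02 × 1.4² = 3.94 mA, giving V_SD = V_DD − I_D R_D = 15.2 − 3.94 × 0.999 = 11.3 V.
V_SD = 11.3 V ≥ V_ov = 1.4 V, confirming saturation.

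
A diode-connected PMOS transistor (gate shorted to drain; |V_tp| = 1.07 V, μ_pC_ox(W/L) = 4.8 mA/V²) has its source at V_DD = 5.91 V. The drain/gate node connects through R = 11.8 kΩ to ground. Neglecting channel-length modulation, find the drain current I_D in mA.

With gate tied to drain, V_SG = V_SD ≥ V_SG − |V_tp|, so the device is in saturation.
KCL at the drain: ½ k_p (V_SG − |V_tp|)² = (V_DD − V_SG)/R.
Let x = V_SG − 1.07. Then 28.3 x² + x − 4.84 = 0, giving x = 0.396 V (positive root), so V_SG = 1.47 V.
I_D = (V_DD − V_SG)/R = (5.91 − 1.47) / 11.8 = 0.377 mA.

I_D = 0.377 mA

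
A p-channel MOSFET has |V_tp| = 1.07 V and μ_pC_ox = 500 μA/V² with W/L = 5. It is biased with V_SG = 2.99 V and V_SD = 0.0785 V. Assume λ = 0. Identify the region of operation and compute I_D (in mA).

Triode; I_D = 0.369 mA

k_p = μ_pC_ox · (W/L) = 2.5 mA/V².
V_ov = V_SG − |V_tp| = 2.99 − 1.07 = 1.92 V.
Since V_SD = 0.0785 V < V_ov = 1.92 V, the device is in the triode region.
I_D = k_p [V_ov · V_SD − ½ V_SD²] = 2.5 × [1.92 × 0.0785 − 0.5 × 0.0785²] = 0.369 mA.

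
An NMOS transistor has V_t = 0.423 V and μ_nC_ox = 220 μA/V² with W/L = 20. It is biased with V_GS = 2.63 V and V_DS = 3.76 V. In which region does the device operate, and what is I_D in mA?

Saturation; I_D = 10.7 mA

k_n = μ_nC_ox · (W/L) = 4.4 mA/V².
V_ov = V_GS − V_t = 2.63 − 0.423 = 2.21 V.
Since V_DS = 3.76 V ≥ V_ov = 2.21 V, the device is in saturation.
I_D = ½ k_n V_ov² = 0.5 × 4.4 × 2.21² = 10.7 mA.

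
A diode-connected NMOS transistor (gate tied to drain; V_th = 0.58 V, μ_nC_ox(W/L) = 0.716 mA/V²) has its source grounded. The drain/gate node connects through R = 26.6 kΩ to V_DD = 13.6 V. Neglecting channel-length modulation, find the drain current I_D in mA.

With gate tied to drain, V_GS = V_DS ≥ V_GS − V_th, so the device is in saturation.
KCL at the drain: ½ k_n (V_GS − V_th)² = (V_DD − V_GS)/R.
Let x = V_GS − 0.58. Then 9.52 x² + x − 13.02 = 0, giving x = 1.12 V (positive root), so V_GS = 1.7 V.
I_D = (V_DD − V_GS)/R = (13.6 − 1.7) / 26.6 = 0.447 mA.

I_D = 0.447 mA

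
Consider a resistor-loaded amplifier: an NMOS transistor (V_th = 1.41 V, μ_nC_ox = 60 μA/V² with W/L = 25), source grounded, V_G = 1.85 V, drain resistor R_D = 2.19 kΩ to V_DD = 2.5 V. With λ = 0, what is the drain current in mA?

V_GS = V_G = 1.85 V, so V_ov = 1.85 − 1.41 = 0.44 V.
k_n = μ_nC_ox · (W/L) = 1.5 mA/V².
Assume saturation: I_D = ½ k_n V_ov² = 0.5 × 1.5 × 0.44² = 0.145 mA, giving V_DS = V_DD − I_D R_D = 2.5 − 0.145 × 2.19 = 2.18 V.
V_DS = 2.18 V ≥ V_ov = 0.44 V, confirming saturation.

I_D = 0.145 mA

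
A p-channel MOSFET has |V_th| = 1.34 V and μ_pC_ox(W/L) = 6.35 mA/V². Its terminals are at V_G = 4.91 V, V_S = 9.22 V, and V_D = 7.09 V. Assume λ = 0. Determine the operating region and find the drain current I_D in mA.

Triode; I_D = 25.8 mA

V_SG = V_S − V_G = 9.22 − 4.91 = 4.31 V; V_SD = V_S − V_D = 9.22 − 7.09 = 2.13 V.
V_ov = V_SG − |V_th| = 4.31 − 1.34 = 2.97 V.
Since V_SD = 2.13 V < V_ov = 2.97 V, the device is in the triode region.
I_D = k_p [V_ov · V_SD − ½ V_SD²] = 6.35 × [2.97 × 2.13 − 0.5 × 2.13²] = 25.8 mA.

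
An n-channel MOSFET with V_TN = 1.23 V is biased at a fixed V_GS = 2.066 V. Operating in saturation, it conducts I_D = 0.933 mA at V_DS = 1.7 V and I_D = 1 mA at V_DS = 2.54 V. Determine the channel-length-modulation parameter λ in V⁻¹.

λ = 0.100 V⁻¹

With V_GS fixed, I_D ∝ (1 + λ V_DS) in saturation, so I_D2/I_D1 = (1 + λ V_DS2)/(1 + λ V_DS1).
1/0.933 = 1.072 = (1 + 2.54 λ)/(1 + 1.7 λ).
Solving: λ (I_D1 V_DS2 − I_D2 V_DS1) = I_D2 − I_D1, so λ = (1 − 0.933) / (0.933 × 2.54 − 1 × 1.7) = 0.067 / 0.67 = 0.1 V⁻¹.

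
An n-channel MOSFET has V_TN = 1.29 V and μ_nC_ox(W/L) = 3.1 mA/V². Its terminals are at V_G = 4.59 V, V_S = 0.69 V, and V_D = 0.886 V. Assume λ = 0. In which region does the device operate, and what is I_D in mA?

V_GS = V_G − V_S = 4.59 − 0.69 = 3.9 V; V_DS = V_D − V_S = 0.886 − 0.69 = 0.196 V.
V_ov = V_GS − V_TN = 3.9 − 1.29 = 2.61 V.
Since V_DS = 0.196 V < V_ov = 2.61 V, the device is in the triode region.
I_D = k_n [V_ov · V_DS − ½ V_DS²] = 3.1 × [2.61 × 0.196 − 0.5 × 0.196²] = 1.53 mA.

Triode; I_D = 1.53 mA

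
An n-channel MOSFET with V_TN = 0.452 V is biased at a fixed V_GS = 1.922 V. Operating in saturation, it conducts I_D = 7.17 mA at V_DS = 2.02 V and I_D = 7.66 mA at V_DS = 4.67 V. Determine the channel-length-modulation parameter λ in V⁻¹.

With V_GS fixed, I_D ∝ (1 + λ V_DS) in saturation, so I_D2/I_D1 = (1 + λ V_DS2)/(1 + λ V_DS1).
7.66/7.17 = 1.068 = (1 + 4.67 λ)/(1 + 2.02 λ).
Solving: λ (I_D1 V_DS2 − I_D2 V_DS1) = I_D2 − I_D1, so λ = (7.66 − 7.17) / (7.17 × 4.67 − 7.66 × 2.02) = 0.49 / 18 = 0.0272 V⁻¹.

λ = 0.0272 V⁻¹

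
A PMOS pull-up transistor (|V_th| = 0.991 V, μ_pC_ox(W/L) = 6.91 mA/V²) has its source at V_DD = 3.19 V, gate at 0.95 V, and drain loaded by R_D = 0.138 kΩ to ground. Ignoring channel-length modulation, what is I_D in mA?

I_D = 5.39 mA

V_SG = V_DD − V_G = 3.19 − 0.95 = 2.24 V, so V_ov = 2.24 − 0.991 = 1.25 V.
Assume saturation: I_D = ½ k_p V_ov² = 0.5 × 6.91 × 1.25² = 5.39 mA, giving V_SD = V_DD − I_D R_D = 3.19 − 5.39 × 0.138 = 2.45 V.
V_SD = 2.45 V ≥ V_ov = 1.25 V, confirming saturation.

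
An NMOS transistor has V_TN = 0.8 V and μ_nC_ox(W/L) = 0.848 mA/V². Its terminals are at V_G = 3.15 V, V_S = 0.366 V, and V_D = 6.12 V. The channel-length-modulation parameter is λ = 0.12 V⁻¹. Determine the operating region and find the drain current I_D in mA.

V_GS = V_G − V_S = 3.15 − 0.366 = 2.78 V; V_DS = V_D − V_S = 6.12 − 0.366 = 5.75 V.
V_ov = V_GS − V_TN = 2.78 − 0.8 = 1.98 V.
Since V_DS = 5.75 V ≥ V_ov = 1.98 V, the device is in saturation.
I_D = ½ k_n V_ov² (1 + λ V_DS) = 0.5 × 0.848 × 1.98² × (1 + 0.12 × 5.75) = 2.82 mA.

Saturation; I_D = 2.82 mA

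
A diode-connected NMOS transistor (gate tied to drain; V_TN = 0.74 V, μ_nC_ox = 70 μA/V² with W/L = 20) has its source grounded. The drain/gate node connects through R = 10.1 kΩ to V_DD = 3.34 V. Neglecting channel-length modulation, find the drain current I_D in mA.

With gate tied to drain, V_GS = V_DS ≥ V_GS − V_TN, so the device is in saturation.
k_n = μ_nC_ox · (W/L) = 1.4 mA/V².
KCL at the drain: ½ k_n (V_GS − V_TN)² = (V_DD − V_GS)/R.
Let x = V_GS − 0.74. Then 7.07 x² + x − 2.6 = 0, giving x = 0.54 V (positive root), so V_GS = 1.28 V.
I_D = (V_DD − V_GS)/R = (3.34 − 1.28) / 10.1 = 0.204 mA.

I_D = 0.204 mA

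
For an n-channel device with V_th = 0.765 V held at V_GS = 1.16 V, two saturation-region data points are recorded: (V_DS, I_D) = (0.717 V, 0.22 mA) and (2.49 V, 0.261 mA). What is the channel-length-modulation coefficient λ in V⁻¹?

λ = 0.114 V⁻¹

With V_GS fixed, I_D ∝ (1 + λ V_DS) in saturation, so I_D2/I_D1 = (1 + λ V_DS2)/(1 + λ V_DS1).
0.261/0.22 = 1.186 = (1 + 2.49 λ)/(1 + 0.717 λ).
Solving: λ (I_D1 V_DS2 − I_D2 V_DS1) = I_D2 − I_D1, so λ = (0.261 − 0.22) / (0.22 × 2.49 − 0.261 × 0.717) = 0.041 / 0.361 = 0.114 V⁻¹.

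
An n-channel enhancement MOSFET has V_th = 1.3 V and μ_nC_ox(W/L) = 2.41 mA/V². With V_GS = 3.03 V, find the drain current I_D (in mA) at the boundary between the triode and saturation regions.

At the boundary V_DS = V_ov = V_GS − V_th = 3.03 − 1.3 = 1.73 V.
I_D = ½ k_n V_ov² = 0.5 × 2.41 × 1.73² = 3.61 mA.

I_D = 3.61 mA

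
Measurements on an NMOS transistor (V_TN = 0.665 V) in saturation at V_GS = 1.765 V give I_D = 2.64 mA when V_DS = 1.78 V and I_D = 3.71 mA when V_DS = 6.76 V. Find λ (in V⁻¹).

With V_GS fixed, I_D ∝ (1 + λ V_DS) in saturation, so I_D2/I_D1 = (1 + λ V_DS2)/(1 + λ V_DS1).
3.71/2.64 = 1.405 = (1 + 6.76 λ)/(1 + 1.78 λ).
Solving: λ (I_D1 V_DS2 − I_D2 V_DS1) = I_D2 − I_D1, so λ = (3.71 − 2.64) / (2.64 × 6.76 − 3.71 × 1.78) = 1.07 / 11.2 = 0.0952 V⁻¹.

λ = 0.0952 V⁻¹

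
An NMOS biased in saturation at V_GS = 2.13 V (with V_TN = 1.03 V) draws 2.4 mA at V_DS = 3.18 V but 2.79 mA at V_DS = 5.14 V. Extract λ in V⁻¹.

With V_GS fixed, I_D ∝ (1 + λ V_DS) in saturation, so I_D2/I_D1 = (1 + λ V_DS2)/(1 + λ V_DS1).
2.79/2.4 = 1.163 = (1 + 5.14 λ)/(1 + 3.18 λ).
Solving: λ (I_D1 V_DS2 − I_D2 V_DS1) = I_D2 − I_D1, so λ = (2.79 − 2.4) / (2.4 × 5.14 − 2.79 × 3.18) = 0.39 / 3.46 = 0.113 V⁻¹.

λ = 0.113 V⁻¹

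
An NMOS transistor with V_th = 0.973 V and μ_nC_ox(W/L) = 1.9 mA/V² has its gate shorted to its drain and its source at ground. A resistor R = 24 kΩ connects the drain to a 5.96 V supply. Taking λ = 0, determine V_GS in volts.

With gate tied to drain, V_GS = V_DS ≥ V_GS − V_th, so the device is in saturation.
KCL at the drain: ½ k_n (V_GS − V_th)² = (V_DD − V_GS)/R.
Let x = V_GS − 0.973. Then 22.8 x² + x − 4.987 = 0, giving x = 0.446 V (positive root), so V_GS = 1.42 V.
I_D = (V_DD − V_GS)/R = (5.96 − 1.42) / 24 = 0.189 mA.

V_GS = 1.42 V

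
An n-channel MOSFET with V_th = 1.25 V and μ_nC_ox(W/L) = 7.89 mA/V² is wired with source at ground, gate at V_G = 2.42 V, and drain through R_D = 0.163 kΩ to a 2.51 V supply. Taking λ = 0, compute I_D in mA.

I_D = 5.40 mA

V_GS = V_G = 2.42 V, so V_ov = 2.42 − 1.25 = 1.17 V.
Assume saturation: I_D = ½ k_n V_ov² = 0.5 × 7.89 × 1.17² = 5.4 mA, giving V_DS = V_DD − I_D R_D = 2.51 − 5.4 × 0.163 = 1.63 V.
V_DS = 1.63 V ≥ V_ov = 1.17 V, confirming saturation.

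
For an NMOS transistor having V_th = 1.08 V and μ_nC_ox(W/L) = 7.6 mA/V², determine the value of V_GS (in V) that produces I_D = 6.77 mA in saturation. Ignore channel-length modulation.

In saturation I_D = ½ k_n (V_GS − V_th)², so V_GS − V_th = √(2 I_D / k_n) = √(2 × 6.77 / 7.6) = 1.33 V.
V_GS = 1.08 + 1.33 = 2.41 V.

V_GS = 2.41 V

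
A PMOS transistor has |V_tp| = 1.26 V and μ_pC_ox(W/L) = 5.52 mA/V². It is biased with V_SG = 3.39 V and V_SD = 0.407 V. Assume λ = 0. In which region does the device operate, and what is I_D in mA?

V_ov = V_SG − |V_tp| = 3.39 − 1.26 = 2.13 V.
Since V_SD = 0.407 V < V_ov = 2.13 V, the device is in the triode region.
I_D = k_p [V_ov · V_SD − ½ V_SD²] = 5.52 × [2.13 × 0.407 − 0.5 × 0.407²] = 4.33 mA.

Triode; I_D = 4.33 mA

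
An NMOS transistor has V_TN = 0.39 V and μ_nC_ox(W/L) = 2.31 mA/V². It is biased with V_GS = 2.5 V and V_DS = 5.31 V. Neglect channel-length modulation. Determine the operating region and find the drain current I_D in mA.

Saturation; I_D = 5.14 mA

V_ov = V_GS − V_TN = 2.5 − 0.39 = 2.11 V.
Since V_DS = 5.31 V ≥ V_ov = 2.11 V, the device is in saturation.
I_D = ½ k_n V_ov² = 0.5 × 2.31 × 2.11² = 5.14 mA.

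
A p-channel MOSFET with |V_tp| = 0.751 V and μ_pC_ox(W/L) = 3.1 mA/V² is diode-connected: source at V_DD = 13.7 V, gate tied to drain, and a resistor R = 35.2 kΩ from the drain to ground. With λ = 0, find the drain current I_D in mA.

With gate tied to drain, V_SG = V_SD ≥ V_SG − |V_tp|, so the device is in saturation.
KCL at the drain: ½ k_p (V_SG − |V_tp|)² = (V_DD − V_SG)/R.
Let x = V_SG − 0.751. Then 54.6 x² + x − 12.95 = 0, giving x = 0.478 V (positive root), so V_SG = 1.23 V.
I_D = (V_DD − V_SG)/R = (13.7 − 1.23) / 35.2 = 0.354 mA.

I_D = 0.354 mA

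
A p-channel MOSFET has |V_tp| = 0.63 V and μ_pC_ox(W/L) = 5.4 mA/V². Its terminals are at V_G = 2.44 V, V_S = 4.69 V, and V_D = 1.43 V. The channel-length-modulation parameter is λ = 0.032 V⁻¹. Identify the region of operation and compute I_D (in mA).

V_SG = V_S − V_G = 4.69 − 2.44 = 2.25 V; V_SD = V_S − V_D = 4.69 − 1.43 = 3.26 V.
V_ov = V_SG − |V_tp| = 2.25 − 0.63 = 1.62 V.
Since V_SD = 3.26 V ≥ V_ov = 1.62 V, the device is in saturation.
I_D = ½ k_p V_ov² (1 + λ V_SD) = 0.5 × 5.4 × 1.62² × (1 + 0.032 × 3.26) = 7.83 mA.

Saturation; I_D = 7.83 mA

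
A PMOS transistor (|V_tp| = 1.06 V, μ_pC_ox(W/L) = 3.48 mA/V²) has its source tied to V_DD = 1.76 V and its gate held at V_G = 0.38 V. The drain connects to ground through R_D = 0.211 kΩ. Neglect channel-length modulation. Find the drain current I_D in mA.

V_SG = V_DD − V_G = 1.76 − 0.38 = 1.38 V, so V_ov = 1.38 − 1.06 = 0.32 V.
Assume saturation: I_D = ½ k_p V_ov² = 0.5 × 3.48 × 0.32² = 0.178 mA, giving V_SD = V_DD − I_D R_D = 1.76 − 0.178 × 0.211 = 1.72 V.
V_SD = 1.72 V ≥ V_ov = 0.32 V, confirming saturation.

I_D = 0.178 mA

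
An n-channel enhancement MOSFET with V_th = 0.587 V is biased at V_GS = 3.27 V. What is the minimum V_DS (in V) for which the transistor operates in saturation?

The boundary between triode and saturation is V_DS = V_GS − V_th = V_ov.
V_ov = 3.27 − 0.587 = 2.68 V.

V_DS,sat = 2.68 V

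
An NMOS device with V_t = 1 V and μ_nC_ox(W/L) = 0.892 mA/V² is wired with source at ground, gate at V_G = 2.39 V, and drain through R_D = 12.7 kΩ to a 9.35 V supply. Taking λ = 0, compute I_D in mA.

I_D = 0.677 mA

V_GS = V_G = 2.39 V, so V_ov = 2.39 − 1 = 1.39 V.
Assume saturation: I_D = ½ k_n V_ov² = 0.5 × 0.892 × 1.39² = 0.862 mA, giving V_DS = V_DD − I_D R_D = 9.35 − 0.862 × 12.7 = -1.59 V.
But -1.59 V < V_ov = 1.39 V, so the device is actually in triode.
In triode I_D = k_n[V_ov V_DS − ½ V_DS²] and I_D = (V_DD − V_DS)/R_D. Equating: 5.66 V_DS² − 16.75 V_DS + 9.35 = 0, giving V_DS = 0.747 V (the root below V_ov).
I_D = (9.35 − 0.747) / 12.7 = 0.677 mA.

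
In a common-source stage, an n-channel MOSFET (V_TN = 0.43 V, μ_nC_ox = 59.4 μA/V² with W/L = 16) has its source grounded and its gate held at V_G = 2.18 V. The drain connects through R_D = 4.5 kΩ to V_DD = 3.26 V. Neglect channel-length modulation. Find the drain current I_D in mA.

V_GS = V_G = 2.18 V, so V_ov = 2.18 − 0.43 = 1.75 V.
k_n = μ_nC_ox · (W/L) = 0.9504 mA/V².
Assume saturation: I_D = ½ k_n V_ov² = 0.5 × 0.9504 × 1.75² = 1.46 mA, giving V_DS = V_DD − I_D R_D = 3.26 − 1.46 × 4.5 = -3.29 V.
But -3.29 V < V_ov = 1.75 V, so the device is actually in triode.
In triode I_D = k_n[V_ov V_DS − ½ V_DS²] and I_D = (V_DD − V_DS)/R_D. Equating: 2.14 V_DS² − 8.484 V_DS + 3.26 = 0, giving V_DS = 0.431 V (the root below V_ov).
I_D = (3.26 − 0.431) / 4.5 = 0.629 mA.

I_D = 0.629 mA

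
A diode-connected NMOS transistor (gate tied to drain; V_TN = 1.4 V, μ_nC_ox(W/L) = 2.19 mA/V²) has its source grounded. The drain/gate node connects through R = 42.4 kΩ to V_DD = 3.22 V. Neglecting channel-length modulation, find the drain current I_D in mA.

I_D = 0.0385 mA

With gate tied to drain, V_GS = V_DS ≥ V_GS − V_TN, so the device is in saturation.
KCL at the drain: ½ k_n (V_GS − V_TN)² = (V_DD − V_GS)/R.
Let x = V_GS − 1.4. Then 46.4 x² + x − 1.82 = 0, giving x = 0.188 V (positive root), so V_GS = 1.59 V.
I_D = (V_DD − V_GS)/R = (3.22 − 1.59) / 42.4 = 0.0385 mA.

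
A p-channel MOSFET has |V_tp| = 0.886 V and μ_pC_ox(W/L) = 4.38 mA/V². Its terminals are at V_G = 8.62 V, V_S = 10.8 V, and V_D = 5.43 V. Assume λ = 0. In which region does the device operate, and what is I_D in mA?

V_SG = V_S − V_G = 10.8 − 8.62 = 2.18 V; V_SD = V_S − V_D = 10.8 − 5.43 = 5.37 V.
V_ov = V_SG − |V_tp| = 2.18 − 0.886 = 1.29 V.
Since V_SD = 5.37 V ≥ V_ov = 1.29 V, the device is in saturation.
I_D = ½ k_p V_ov² = 0.5 × 4.38 × 1.29² = 3.67 mA.

Saturation; I_D = 3.67 mA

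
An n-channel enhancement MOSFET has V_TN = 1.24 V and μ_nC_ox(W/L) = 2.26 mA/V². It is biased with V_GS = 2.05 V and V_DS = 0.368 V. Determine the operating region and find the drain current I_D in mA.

Triode; I_D = 0.521 mA

V_ov = V_GS − V_TN = 2.05 − 1.24 = 0.81 V.
Since V_DS = 0.368 V < V_ov = 0.81 V, the device is in the triode region.
I_D = k_n [V_ov · V_DS − ½ V_DS²] = 2.26 × [0.81 × 0.368 − 0.5 × 0.368²] = 0.521 mA.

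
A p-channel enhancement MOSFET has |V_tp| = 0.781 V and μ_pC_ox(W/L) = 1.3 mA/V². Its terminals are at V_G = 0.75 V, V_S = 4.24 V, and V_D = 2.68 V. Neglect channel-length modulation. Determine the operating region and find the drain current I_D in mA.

Triode; I_D = 3.91 mA

V_SG = V_S − V_G = 4.24 − 0.75 = 3.49 V; V_SD = V_S − V_D = 4.24 − 2.68 = 1.56 V.
V_ov = V_SG − |V_tp| = 3.49 − 0.781 = 2.71 V.
Since V_SD = 1.56 V < V_ov = 2.71 V, the device is in the triode region.
I_D = k_p [V_ov · V_SD − ½ V_SD²] = 1.3 × [2.71 × 1.56 − 0.5 × 1.56²] = 3.91 mA.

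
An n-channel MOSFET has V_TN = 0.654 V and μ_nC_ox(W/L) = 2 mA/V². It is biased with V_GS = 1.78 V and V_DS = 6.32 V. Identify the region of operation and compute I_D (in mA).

Saturation; I_D = 1.27 mA

V_ov = V_GS − V_TN = 1.78 − 0.654 = 1.13 V.
Since V_DS = 6.32 V ≥ V_ov = 1.13 V, the device is in saturation.
I_D = ½ k_n V_ov² = 0.5 × 2 × 1.13² = 1.27 mA.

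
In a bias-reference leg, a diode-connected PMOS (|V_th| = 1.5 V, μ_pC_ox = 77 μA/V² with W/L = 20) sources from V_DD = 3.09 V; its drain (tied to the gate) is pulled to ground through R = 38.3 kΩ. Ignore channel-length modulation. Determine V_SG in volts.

V_SG = 1.72 V

With gate tied to drain, V_SG = V_SD ≥ V_SG − |V_th|, so the device is in saturation.
k_p = μ_pC_ox · (W/L) = 1.54 mA/V².
KCL at the drain: ½ k_p (V_SG − |V_th|)² = (V_DD − V_SG)/R.
Let x = V_SG − 1.5. Then 29.5 x² + x − 1.59 = 0, giving x = 0.216 V (positive root), so V_SG = 1.72 V.
I_D = (V_DD − V_SG)/R = (3.09 − 1.72) / 38.3 = 0.0359 mA.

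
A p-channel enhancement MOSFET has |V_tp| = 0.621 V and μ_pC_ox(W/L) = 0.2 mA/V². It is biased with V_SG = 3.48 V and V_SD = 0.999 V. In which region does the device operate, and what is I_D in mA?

V_ov = V_SG − |V_tp| = 3.48 − 0.621 = 2.86 V.
Since V_SD = 0.999 V < V_ov = 2.86 V, the device is in the triode region.
I_D = k_p [V_ov · V_SD − ½ V_SD²] = 0.2 × [2.86 × 0.999 − 0.5 × 0.999²] = 0.471 mA.

Triode; I_D = 0.471 mA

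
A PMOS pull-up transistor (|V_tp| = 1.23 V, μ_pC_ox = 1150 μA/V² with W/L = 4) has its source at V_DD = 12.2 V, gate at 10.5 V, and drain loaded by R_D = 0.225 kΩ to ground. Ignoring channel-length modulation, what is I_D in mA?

V_SG = V_DD − V_G = 12.2 − 10.5 = 1.7 V, so V_ov = 1.7 − 1.23 = 0.47 V.
k_p = μ_pC_ox · (W/L) = 4.6 mA/V².
Assume saturation: I_D = ½ k_p V_ov² = 0.5 × 4.6 × 0.47² = 0.508 mA, giving V_SD = V_DD − I_D R_D = 12.2 − 0.508 × 0.225 = 12.1 V.
V_SD = 12.1 V ≥ V_ov = 0.47 V, confirming saturation.

I_D = 0.508 mA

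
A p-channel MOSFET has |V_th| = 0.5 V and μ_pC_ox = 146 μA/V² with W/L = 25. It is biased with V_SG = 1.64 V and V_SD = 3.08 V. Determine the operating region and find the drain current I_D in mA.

k_p = μ_pC_ox · (W/L) = 3.65 mA/V².
V_ov = V_SG − |V_th| = 1.64 − 0.5 = 1.14 V.
Since V_SD = 3.08 V ≥ V_ov = 1.14 V, the device is in saturation.
I_D = ½ k_p V_ov² = 0.5 × 3.65 × 1.14² = 2.37 mA.

Saturation; I_D = 2.37 mA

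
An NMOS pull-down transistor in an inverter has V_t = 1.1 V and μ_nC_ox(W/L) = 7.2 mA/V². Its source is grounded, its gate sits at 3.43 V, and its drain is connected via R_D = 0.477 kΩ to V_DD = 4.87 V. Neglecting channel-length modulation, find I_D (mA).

I_D = 8.93 mA

V_GS = V_G = 3.43 V, so V_ov = 3.43 − 1.1 = 2.33 V.
Assume saturation: I_D = ½ k_n V_ov² = 0.5 × 7.2 × 2.33² = 19.5 mA, giving V_DS = V_DD − I_D R_D = 4.87 − 19.5 × 0.477 = -4.45 V.
But -4.45 V < V_ov = 2.33 V, so the device is actually in triode.
In triode I_D = k_n[V_ov V_DS − ½ V_DS²] and I_D = (V_DD − V_DS)/R_D. Equating: 1.72 V_DS² − 9.002 V_DS + 4.87 = 0, giving V_DS = 0.613 V (the root below V_ov).
I_D = (4.87 − 0.613) / 0.477 = 8.93 mA.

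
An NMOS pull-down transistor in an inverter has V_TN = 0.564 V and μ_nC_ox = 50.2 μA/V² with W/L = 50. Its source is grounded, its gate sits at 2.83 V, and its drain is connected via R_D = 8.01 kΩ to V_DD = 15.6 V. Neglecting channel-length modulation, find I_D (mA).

V_GS = V_G = 2.83 V, so V_ov = 2.83 − 0.564 = 2.27 V.
k_n = μ_nC_ox · (W/L) = 2.51 mA/V².
Assume saturation: I_D = ½ k_n V_ov² = 0.5 × 2.51 × 2.27² = 6.44 mA, giving V_DS = V_DD − I_D R_D = 15.6 − 6.44 × 8.01 = -36 V.
But -36 V < V_ov = 2.27 V, so the device is actually in triode.
In triode I_D = k_n[V_ov V_DS − ½ V_DS²] and I_D = (V_DD − V_DS)/R_D. Equating: 10.1 V_DS² − 46.56 V_DS + 15.6 = 0, giving V_DS = 0.364 V (the root below V_ov).
I_D = (15.6 − 0.364) / 8.01 = 1.9 mA.

I_D = 1.90 mA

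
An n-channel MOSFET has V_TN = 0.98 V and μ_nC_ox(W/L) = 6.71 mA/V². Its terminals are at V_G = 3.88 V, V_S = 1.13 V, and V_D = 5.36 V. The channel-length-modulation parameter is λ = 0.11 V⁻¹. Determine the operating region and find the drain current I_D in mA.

Saturation; I_D = 15.4 mA

V_GS = V_G − V_S = 3.88 − 1.13 = 2.75 V; V_DS = V_D − V_S = 5.36 − 1.13 = 4.23 V.
V_ov = V_GS − V_TN = 2.75 − 0.98 = 1.77 V.
Since V_DS = 4.23 V ≥ V_ov = 1.77 V, the device is in saturation.
I_D = ½ k_n V_ov² (1 + λ V_DS) = 0.5 × 6.71 × 1.77² × (1 + 0.11 × 4.23) = 15.4 mA.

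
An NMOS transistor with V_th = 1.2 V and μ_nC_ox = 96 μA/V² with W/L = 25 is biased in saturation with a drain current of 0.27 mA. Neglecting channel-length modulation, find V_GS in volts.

V_GS = 1.67 V

k_n = μ_nC_ox · (W/L) = 2.4 mA/V².
In saturation I_D = ½ k_n (V_GS − V_th)², so V_GS − V_th = √(2 I_D / k_n) = √(2 × 0.27 / 2.4) = 0.474 V.
V_GS = 1.2 + 0.474 = 1.67 V.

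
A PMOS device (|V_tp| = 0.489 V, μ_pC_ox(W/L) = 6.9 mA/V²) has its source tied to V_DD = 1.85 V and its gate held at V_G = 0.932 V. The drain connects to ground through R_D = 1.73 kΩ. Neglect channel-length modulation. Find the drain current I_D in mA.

V_SG = V_DD − V_G = 1.85 − 0.932 = 0.918 V, so V_ov = 0.918 − 0.489 = 0.429 V.
Assume saturation: I_D = ½ k_p V_ov² = 0.5 × 6.9 × 0.429² = 0.635 mA, giving V_SD = V_DD − I_D R_D = 1.85 − 0.635 × 1.73 = 0.752 V.
V_SD = 0.752 V ≥ V_ov = 0.429 V, confirming saturation.

I_D = 0.635 mA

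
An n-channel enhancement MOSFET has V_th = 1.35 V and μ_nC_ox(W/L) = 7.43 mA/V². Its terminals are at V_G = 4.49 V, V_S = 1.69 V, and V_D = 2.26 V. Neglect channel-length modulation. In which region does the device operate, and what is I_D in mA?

V_GS = V_G − V_S = 4.49 − 1.69 = 2.8 V; V_DS = V_D − V_S = 2.26 − 1.69 = 0.57 V.
V_ov = V_GS − V_th = 2.8 − 1.35 = 1.45 V.
Since V_DS = 0.57 V < V_ov = 1.45 V, the device is in the triode region.
I_D = k_n [V_ov · V_DS − ½ V_DS²] = 7.43 × [1.45 × 0.57 − 0.5 × 0.57²] = 4.93 mA.

Triode; I_D = 4.93 mA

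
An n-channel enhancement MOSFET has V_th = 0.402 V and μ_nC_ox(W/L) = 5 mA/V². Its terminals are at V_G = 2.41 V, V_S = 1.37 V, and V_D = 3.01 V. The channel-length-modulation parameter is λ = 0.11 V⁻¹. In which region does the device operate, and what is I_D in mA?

Saturation; I_D = 1.20 mA

V_GS = V_G − V_S = 2.41 − 1.37 = 1.04 V; V_DS = V_D − V_S = 3.01 − 1.37 = 1.64 V.
V_ov = V_GS − V_th = 1.04 − 0.402 = 0.638 V.
Since V_DS = 1.64 V ≥ V_ov = 0.638 V, the device is in saturation.
I_D = ½ k_n V_ov² (1 + λ V_DS) = 0.5 × 5 × 0.638² × (1 + 0.11 × 1.64) = 1.2 mA.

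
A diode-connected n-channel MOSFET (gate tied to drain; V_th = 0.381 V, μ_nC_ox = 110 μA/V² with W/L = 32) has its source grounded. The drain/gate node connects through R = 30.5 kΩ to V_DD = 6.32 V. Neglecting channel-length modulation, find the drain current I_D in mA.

With gate tied to drain, V_GS = V_DS ≥ V_GS − V_th, so the device is in saturation.
k_n = μ_nC_ox · (W/L) = 3.52 mA/V².
KCL at the drain: ½ k_n (V_GS − V_th)² = (V_DD − V_GS)/R.
Let x = V_GS − 0.381. Then 53.7 x² + x − 5.939 = 0, giving x = 0.323 V (positive root), so V_GS = 0.704 V.
I_D = (V_DD − V_GS)/R = (6.32 − 0.704) / 30.5 = 0.184 mA.

I_D = 0.184 mA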